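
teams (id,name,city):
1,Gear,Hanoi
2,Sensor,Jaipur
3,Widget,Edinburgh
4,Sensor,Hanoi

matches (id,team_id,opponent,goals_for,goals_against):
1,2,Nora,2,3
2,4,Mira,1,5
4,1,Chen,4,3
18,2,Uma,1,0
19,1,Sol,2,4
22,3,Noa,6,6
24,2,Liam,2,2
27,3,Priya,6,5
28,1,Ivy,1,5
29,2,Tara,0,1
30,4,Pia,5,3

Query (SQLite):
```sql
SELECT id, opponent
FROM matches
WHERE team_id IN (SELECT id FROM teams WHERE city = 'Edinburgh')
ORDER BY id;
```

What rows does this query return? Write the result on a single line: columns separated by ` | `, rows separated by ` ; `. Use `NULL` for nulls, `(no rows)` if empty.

Inner query: teams.id where city = 'Edinburgh'.
Outer: keep matches rows whose team_id is in that set.
Inner query → {3}

22 | Noa ; 27 | Priya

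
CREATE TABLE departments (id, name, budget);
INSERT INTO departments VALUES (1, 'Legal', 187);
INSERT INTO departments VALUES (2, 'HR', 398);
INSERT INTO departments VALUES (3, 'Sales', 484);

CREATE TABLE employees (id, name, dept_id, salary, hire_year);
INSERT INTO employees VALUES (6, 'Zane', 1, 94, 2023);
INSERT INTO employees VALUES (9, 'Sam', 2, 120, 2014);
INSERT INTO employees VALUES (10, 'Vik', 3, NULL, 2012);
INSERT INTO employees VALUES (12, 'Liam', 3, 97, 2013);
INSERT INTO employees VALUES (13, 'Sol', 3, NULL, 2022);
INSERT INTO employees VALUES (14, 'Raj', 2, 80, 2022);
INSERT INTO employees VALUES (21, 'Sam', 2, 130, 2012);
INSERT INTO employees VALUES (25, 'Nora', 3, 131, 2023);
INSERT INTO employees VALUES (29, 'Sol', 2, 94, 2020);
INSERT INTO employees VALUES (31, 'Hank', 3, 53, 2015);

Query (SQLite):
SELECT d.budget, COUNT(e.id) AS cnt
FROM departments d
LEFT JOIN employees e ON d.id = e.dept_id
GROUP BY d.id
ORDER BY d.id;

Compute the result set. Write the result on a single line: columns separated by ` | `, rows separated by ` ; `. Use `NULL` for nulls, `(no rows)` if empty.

LEFT JOIN keeps every departments row; unmatched ones get NULL for employees columns.
Group by departments.id and compute COUNT(e.id). COUNT(col) of an all-NULL group is 0.
  1: ids {6} → COUNT(e.id)=1
  2: ids {9, 14, 21, 29} → COUNT(e.id)=4
  3: ids {10, 12, 13, 25, 31} → COUNT(e.id)=5

187 | 1 ; 398 | 4 ; 484 | 5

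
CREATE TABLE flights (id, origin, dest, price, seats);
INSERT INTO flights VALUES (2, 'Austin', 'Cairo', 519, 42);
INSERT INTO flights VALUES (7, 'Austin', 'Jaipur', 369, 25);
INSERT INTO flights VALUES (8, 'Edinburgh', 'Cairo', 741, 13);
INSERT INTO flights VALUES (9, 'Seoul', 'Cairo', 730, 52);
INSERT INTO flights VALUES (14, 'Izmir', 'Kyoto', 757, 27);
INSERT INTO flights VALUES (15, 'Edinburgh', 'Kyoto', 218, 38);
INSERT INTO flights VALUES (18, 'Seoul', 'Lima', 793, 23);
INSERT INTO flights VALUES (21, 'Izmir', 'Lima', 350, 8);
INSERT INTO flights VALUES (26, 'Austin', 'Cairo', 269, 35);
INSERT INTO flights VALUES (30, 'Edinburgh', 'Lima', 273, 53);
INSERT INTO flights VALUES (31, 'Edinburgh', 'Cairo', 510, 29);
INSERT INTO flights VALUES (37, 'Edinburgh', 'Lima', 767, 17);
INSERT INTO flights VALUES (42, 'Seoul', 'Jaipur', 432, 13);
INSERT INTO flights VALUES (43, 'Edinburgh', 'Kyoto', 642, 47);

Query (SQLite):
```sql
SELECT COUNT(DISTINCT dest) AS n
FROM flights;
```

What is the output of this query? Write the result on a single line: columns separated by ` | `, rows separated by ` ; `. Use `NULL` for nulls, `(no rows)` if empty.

4

Count distinct non-NULL dest values.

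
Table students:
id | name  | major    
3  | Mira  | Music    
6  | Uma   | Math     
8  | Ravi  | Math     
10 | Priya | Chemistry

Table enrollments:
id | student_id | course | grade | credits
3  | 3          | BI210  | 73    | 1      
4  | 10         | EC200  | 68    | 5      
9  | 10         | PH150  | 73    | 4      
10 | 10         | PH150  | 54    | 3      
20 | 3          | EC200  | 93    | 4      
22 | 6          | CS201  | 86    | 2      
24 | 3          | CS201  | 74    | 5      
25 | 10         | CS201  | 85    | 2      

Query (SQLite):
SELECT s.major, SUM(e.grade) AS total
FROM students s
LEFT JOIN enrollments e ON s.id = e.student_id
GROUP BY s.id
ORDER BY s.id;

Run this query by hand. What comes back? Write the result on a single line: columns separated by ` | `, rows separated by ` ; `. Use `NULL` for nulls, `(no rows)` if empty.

Music | 240 ; Math | 86 ; Math | NULL ; Chemistry | 280

LEFT JOIN keeps every students row; unmatched ones get NULL for enrollments columns.
Group by students.id and compute SUM(e.grade). SUM over an all-NULL group is NULL.
  3: ids {3, 20, 24} → SUM(e.grade)=240
  6: ids {22} → SUM(e.grade)=86
  8: ids {—} → SUM(e.grade)=NULL
  10: ids {4, 9, 10, 25} → SUM(e.grade)=280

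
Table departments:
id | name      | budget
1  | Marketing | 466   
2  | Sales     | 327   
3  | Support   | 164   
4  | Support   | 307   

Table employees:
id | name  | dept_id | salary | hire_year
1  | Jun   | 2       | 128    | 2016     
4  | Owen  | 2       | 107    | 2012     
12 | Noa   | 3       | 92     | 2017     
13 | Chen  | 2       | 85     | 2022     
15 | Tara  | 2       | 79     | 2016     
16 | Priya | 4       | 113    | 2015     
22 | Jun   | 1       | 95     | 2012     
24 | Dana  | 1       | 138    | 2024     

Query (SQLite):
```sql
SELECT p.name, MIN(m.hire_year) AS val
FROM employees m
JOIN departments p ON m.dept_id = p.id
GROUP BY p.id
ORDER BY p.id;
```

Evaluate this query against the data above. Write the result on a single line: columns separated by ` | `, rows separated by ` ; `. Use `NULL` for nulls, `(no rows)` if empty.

Join each employees row to its departments via dept_id.
Group joined rows by departments.id; compute MIN(m.hire_year) per group.
  1: ids {22, 24} → MIN(m.hire_year)=2012
  2: ids {1, 4, 13, 15} → MIN(m.hire_year)=2012
  3: ids {12} → MIN(m.hire_year)=2017
  4: ids {16} → MIN(m.hire_year)=2015

Marketing | 2012 ; Sales | 2012 ; Support | 2017 ; Support | 2015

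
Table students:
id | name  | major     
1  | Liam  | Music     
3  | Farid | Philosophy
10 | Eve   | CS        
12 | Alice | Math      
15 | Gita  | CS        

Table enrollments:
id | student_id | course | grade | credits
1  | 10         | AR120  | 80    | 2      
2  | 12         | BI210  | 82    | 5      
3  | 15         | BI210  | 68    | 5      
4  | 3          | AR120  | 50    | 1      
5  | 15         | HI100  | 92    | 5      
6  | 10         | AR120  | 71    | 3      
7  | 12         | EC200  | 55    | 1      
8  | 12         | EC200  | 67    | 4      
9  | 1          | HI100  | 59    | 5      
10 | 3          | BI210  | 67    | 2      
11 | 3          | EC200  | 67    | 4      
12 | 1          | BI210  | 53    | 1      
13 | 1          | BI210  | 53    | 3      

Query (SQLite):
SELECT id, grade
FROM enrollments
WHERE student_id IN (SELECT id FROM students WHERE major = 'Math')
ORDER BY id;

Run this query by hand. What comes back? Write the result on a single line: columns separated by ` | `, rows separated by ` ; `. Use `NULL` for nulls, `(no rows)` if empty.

Inner query: students.id where major = 'Math'.
Outer: keep enrollments rows whose student_id is in that set.
Inner query → {12}

2 | 82 ; 7 | 55 ; 8 | 67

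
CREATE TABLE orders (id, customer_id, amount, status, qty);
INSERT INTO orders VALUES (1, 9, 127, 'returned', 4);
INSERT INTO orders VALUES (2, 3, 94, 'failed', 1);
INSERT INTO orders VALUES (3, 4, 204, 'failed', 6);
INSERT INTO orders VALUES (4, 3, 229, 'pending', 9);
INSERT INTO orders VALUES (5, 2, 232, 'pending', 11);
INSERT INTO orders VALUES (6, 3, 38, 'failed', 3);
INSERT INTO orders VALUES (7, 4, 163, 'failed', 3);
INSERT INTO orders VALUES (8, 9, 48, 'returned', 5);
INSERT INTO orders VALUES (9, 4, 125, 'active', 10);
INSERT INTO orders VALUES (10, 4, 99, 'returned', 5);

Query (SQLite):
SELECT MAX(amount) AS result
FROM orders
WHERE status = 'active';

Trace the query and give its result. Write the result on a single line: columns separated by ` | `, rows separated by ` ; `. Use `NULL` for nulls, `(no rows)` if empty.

Rows where status='active' → amount values: [125].
MAX of non-NULL values = 125.

125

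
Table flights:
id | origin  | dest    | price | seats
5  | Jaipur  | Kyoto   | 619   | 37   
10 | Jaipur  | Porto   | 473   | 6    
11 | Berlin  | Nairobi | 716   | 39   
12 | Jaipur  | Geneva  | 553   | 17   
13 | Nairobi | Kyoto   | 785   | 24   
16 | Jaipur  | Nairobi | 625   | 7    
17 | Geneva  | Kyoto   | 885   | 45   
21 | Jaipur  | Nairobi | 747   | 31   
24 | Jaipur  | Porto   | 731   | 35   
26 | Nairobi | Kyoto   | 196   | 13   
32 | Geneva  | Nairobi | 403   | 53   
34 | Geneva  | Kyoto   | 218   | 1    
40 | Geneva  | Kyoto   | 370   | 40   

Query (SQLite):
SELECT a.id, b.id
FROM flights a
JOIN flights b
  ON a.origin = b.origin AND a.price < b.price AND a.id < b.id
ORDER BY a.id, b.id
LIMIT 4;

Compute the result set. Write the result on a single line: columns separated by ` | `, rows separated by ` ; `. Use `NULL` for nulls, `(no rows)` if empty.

5 | 16 ; 5 | 21 ; 5 | 24 ; 10 | 12

Pairs (a,b) with same origin, a.price < b.price, a.id < b.id.
origin groups: Berlin:{11} Geneva:{17,32,34,40} Jaipur:{5,10,12,16,21,24} Nairobi:{13,26}
Ordered by (a.id, b.id); first 4.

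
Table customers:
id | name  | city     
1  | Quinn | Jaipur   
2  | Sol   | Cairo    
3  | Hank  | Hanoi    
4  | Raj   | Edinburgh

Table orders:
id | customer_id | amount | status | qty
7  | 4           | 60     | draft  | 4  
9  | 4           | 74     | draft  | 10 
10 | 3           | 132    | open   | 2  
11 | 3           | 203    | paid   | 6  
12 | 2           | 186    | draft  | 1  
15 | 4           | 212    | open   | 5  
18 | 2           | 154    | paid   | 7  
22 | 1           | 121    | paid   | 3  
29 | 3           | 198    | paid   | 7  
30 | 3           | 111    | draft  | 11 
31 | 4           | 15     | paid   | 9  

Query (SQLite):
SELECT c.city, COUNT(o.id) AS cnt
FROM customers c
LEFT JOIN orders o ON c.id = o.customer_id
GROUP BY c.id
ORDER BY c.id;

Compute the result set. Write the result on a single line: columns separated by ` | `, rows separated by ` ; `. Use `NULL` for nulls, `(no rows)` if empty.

Jaipur | 1 ; Cairo | 2 ; Hanoi | 4 ; Edinburgh | 4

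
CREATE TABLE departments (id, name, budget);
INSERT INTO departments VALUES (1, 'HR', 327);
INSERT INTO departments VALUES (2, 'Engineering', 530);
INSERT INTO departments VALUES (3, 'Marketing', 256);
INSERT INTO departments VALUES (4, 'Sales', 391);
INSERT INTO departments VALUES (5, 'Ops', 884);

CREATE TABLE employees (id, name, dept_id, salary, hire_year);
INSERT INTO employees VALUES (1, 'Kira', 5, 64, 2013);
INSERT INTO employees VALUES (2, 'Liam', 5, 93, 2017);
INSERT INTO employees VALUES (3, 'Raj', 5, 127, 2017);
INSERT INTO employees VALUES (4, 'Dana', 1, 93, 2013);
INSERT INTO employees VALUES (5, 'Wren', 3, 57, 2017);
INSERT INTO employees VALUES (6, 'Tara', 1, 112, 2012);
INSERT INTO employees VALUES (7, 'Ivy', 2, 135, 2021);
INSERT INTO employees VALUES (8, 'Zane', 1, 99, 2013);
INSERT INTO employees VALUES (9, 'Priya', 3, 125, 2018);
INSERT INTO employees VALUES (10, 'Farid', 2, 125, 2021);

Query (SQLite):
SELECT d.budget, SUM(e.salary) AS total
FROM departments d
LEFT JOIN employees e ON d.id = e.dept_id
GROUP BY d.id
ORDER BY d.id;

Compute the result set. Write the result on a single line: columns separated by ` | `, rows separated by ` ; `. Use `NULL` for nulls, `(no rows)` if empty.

327 | 304 ; 530 | 260 ; 256 | 182 ; 391 | NULL ; 884 | 284

LEFT JOIN keeps every departments row; unmatched ones get NULL for employees columns.
Group by departments.id and compute SUM(e.salary). SUM over an all-NULL group is NULL.
  1: ids {4, 6, 8} → SUM(e.salary)=304
  2: ids {7, 10} → SUM(e.salary)=260
  3: ids {5, 9} → SUM(e.salary)=182
  4: ids {—} → SUM(e.salary)=NULL
  5: ids {1, 2, 3} → SUM(e.salary)=284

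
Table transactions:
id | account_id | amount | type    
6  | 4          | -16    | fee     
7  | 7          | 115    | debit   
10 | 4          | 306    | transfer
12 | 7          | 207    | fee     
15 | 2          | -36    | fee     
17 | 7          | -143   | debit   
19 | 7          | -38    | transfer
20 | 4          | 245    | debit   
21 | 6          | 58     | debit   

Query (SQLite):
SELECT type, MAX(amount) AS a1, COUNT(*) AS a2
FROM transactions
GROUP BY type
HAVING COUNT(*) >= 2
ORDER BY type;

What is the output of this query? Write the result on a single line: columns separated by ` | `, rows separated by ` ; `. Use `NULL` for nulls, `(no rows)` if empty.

debit | 245 | 4 ; fee | 207 | 3 ; transfer | 306 | 2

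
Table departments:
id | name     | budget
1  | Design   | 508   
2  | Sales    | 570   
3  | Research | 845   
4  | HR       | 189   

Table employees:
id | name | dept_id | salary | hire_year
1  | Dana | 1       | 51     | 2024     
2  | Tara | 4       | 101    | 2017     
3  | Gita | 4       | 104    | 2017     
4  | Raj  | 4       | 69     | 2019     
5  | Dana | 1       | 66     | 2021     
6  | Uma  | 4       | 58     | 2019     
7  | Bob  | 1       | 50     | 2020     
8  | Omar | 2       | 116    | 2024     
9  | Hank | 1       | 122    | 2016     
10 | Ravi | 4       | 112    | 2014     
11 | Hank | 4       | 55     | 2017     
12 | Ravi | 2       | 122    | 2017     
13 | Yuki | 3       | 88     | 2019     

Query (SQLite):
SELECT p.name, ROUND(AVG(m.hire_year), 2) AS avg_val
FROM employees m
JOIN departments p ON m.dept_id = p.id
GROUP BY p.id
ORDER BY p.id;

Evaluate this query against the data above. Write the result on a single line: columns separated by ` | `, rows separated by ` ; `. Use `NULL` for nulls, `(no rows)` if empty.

Design | 2020.25 ; Sales | 2020.5 ; Research | 2019 ; HR | 2017.17

Join each employees row to its departments via dept_id.
Group joined rows by departments.id; compute ROUND(AVG(m.hire_year), 2) per group.
  1: ids {1, 5, 7, 9} → ROUND(AVG(m.hire_year), 2)=2020.25
  2: ids {8, 12} → ROUND(AVG(m.hire_year), 2)=2020.5
  3: ids {13} → ROUND(AVG(m.hire_year), 2)=2019
  4: ids {2, 3, 4, 6, 10, 11} → ROUND(AVG(m.hire_year), 2)=2017.17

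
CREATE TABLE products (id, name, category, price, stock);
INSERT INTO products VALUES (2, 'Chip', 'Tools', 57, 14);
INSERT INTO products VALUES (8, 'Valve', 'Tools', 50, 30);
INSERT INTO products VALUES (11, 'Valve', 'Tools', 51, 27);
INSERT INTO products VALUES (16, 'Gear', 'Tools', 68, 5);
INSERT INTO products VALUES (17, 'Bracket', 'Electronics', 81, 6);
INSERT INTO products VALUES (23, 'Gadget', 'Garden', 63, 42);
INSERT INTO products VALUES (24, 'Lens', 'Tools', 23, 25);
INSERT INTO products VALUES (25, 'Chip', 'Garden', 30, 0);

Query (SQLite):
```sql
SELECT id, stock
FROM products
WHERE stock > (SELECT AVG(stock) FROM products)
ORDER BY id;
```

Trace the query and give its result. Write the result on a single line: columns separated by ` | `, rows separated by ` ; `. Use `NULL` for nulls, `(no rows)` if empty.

8 | 30 ; 11 | 27 ; 23 | 42 ; 24 | 25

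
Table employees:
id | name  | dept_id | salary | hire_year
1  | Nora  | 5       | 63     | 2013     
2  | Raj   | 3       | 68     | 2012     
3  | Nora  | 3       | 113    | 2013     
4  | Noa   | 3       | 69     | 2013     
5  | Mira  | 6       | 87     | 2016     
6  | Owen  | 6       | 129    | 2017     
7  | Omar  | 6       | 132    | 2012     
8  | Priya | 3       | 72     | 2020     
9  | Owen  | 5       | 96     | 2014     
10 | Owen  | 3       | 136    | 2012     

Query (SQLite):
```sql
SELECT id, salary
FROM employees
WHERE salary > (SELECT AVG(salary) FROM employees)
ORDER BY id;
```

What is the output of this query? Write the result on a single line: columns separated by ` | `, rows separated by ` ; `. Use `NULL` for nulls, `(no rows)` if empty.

Scalar subquery: AVG(salary) over all employees rows = 96.5.
Keep rows where salary > that value.

3 | 113 ; 6 | 129 ; 7 | 132 ; 10 | 136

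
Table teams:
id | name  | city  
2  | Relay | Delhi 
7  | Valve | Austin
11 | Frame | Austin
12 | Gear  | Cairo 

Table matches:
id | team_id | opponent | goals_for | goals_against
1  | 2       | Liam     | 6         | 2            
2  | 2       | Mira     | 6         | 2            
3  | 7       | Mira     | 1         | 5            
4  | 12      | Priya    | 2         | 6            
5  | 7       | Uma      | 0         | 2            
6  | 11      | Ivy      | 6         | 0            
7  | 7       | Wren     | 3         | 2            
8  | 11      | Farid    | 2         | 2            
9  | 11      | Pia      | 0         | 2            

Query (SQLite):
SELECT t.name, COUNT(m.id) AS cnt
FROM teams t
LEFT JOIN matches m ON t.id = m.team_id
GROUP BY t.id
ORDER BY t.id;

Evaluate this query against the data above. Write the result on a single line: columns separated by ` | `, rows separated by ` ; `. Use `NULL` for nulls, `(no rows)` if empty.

Relay | 2 ; Valve | 3 ; Frame | 3 ; Gear | 1

LEFT JOIN keeps every teams row; unmatched ones get NULL for matches columns.
Group by teams.id and compute COUNT(m.id). COUNT(col) of an all-NULL group is 0.
  2: ids {1, 2} → COUNT(m.id)=2
  7: ids {3, 5, 7} → COUNT(m.id)=3
  11: ids {6, 8, 9} → COUNT(m.id)=3
  12: ids {4} → COUNT(m.id)=1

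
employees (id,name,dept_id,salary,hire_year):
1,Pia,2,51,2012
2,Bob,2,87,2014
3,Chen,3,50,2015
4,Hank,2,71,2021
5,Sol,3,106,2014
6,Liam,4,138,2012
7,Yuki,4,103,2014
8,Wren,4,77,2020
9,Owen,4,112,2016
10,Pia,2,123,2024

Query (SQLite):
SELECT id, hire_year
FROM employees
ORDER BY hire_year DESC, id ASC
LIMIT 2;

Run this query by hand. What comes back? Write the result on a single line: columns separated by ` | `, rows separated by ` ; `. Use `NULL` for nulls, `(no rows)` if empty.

10 | 2024 ; 4 | 2021

Sort by hire_year desc, tiebreak id asc: (2024, id=10), (2021, id=4), (2020, id=8), (2016, id=9), (2015, id=3) …. Take first 2.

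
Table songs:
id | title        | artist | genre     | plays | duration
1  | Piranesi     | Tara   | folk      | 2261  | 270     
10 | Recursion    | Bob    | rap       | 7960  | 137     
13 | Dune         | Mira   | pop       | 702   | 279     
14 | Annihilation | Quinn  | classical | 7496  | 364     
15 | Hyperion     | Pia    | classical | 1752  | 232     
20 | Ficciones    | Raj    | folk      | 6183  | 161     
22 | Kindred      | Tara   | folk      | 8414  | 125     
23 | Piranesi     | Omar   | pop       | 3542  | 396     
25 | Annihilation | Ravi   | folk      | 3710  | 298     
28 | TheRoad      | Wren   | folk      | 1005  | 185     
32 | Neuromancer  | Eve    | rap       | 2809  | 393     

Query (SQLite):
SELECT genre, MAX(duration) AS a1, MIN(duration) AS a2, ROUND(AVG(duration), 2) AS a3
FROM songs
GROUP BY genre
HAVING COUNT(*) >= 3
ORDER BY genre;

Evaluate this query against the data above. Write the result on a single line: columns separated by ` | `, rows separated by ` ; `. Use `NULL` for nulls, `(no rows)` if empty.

Group songs by genre.
Per group compute: MAX(duration), MIN(duration), ROUND(AVG(duration), 2).
HAVING: drop groups with fewer than 3 rows.
  classical: ids {14, 15} → MAX(duration)=364, MIN(duration)=232, ROUND(AVG(duration), 2)=298
  folk: ids {1, 20, 22, 25, 28} → MAX(duration)=298, MIN(duration)=125, ROUND(AVG(duration), 2)=207.8
  pop: ids {13, 23} → MAX(duration)=396, MIN(duration)=279, ROUND(AVG(duration), 2)=337.5
  rap: ids {10, 32} → MAX(duration)=393, MIN(duration)=137, ROUND(AVG(duration), 2)=265

folk | 298 | 125 | 207.8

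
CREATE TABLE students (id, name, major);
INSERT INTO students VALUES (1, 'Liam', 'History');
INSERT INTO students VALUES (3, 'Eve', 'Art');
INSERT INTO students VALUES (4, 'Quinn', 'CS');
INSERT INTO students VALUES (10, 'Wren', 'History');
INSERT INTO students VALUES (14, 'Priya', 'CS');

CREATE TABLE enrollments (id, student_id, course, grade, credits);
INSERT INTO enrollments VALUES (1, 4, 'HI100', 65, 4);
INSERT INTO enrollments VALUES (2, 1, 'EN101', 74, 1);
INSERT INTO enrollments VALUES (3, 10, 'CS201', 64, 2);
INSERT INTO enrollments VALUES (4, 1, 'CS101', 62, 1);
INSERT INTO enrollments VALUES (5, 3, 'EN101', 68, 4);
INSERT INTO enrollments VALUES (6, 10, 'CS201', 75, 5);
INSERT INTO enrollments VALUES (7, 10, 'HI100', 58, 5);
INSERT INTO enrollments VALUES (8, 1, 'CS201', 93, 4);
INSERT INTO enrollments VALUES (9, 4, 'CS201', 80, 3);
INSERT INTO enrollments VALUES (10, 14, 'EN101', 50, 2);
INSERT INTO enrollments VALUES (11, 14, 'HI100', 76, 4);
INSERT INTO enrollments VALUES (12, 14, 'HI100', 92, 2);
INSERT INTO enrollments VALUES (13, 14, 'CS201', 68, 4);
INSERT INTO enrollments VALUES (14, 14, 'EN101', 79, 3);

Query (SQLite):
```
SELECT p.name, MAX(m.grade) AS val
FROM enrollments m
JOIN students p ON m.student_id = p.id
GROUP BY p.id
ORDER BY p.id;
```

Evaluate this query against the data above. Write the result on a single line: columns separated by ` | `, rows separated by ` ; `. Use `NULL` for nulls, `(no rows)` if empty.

Liam | 93 ; Eve | 68 ; Quinn | 80 ; Wren | 75 ; Priya | 92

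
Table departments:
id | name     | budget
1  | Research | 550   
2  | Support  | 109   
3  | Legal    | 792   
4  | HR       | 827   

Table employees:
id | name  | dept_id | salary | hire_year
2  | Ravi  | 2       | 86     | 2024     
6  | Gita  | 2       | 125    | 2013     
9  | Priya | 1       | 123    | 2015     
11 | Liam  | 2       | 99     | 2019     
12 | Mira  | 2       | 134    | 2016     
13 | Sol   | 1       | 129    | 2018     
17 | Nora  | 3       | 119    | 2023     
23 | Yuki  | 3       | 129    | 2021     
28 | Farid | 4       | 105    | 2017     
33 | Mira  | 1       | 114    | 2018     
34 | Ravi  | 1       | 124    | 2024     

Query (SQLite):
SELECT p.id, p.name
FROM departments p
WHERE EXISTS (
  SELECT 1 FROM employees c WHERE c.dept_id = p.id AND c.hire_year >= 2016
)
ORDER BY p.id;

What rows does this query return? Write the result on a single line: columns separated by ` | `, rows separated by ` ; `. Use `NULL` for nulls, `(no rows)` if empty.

1 | Research ; 2 | Support ; 3 | Legal ; 4 | HR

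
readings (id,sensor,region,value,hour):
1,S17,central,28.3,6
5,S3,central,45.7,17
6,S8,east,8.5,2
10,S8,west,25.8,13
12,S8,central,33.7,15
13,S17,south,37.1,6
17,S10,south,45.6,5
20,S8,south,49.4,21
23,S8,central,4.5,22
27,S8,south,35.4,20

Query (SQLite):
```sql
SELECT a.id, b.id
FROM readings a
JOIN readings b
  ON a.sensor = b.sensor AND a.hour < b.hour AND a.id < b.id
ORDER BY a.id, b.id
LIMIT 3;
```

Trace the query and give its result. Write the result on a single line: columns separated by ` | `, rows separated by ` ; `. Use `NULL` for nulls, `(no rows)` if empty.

Pairs (a,b) with same sensor, a.hour < b.hour, a.id < b.id.
sensor groups: S10:{17} S17:{1,13} S3:{5} S8:{6,10,12,20,23,27}
Ordered by (a.id, b.id); first 3.

6 | 10 ; 6 | 12 ; 6 | 20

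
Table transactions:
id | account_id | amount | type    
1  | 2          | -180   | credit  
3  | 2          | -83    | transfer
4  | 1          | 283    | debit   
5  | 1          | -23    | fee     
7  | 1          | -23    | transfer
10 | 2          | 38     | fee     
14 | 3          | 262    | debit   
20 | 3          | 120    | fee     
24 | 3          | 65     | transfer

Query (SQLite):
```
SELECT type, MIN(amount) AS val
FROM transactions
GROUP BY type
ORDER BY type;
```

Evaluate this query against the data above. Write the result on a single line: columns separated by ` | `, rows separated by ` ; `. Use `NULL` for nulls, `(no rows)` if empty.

credit | -180 ; debit | 262 ; fee | -23 ; transfer | -83

Partition transactions by type; compute MIN(amount) within each group.
  credit: ids {1} → MIN(amount)=-180
  debit: ids {4, 14} → MIN(amount)=262
  fee: ids {5, 10, 20} → MIN(amount)=-23
  transfer: ids {3, 7, 24} → MIN(amount)=-83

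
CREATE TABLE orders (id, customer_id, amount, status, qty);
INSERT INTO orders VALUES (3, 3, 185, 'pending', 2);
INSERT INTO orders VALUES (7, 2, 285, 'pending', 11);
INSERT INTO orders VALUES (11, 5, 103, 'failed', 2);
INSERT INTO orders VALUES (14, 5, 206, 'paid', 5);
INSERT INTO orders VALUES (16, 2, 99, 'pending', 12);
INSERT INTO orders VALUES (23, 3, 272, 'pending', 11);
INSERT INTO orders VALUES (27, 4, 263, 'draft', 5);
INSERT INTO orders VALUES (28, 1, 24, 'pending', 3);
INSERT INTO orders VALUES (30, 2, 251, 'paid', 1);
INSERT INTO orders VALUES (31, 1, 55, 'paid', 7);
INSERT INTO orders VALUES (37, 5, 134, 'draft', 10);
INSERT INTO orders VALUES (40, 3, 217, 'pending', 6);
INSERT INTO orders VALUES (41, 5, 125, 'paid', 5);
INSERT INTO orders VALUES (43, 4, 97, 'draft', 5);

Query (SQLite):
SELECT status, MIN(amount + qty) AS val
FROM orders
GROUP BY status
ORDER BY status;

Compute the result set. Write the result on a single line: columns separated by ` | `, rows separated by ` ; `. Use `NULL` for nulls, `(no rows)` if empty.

draft | 102 ; failed | 105 ; paid | 62 ; pending | 27

For each row compute amount + qty.
Group by status; take MIN of the expression per group.
  draft: ids {27, 37, 43} → MIN(amount + qty)=102
  failed: ids {11} → MIN(amount + qty)=105
  paid: ids {14, 30, 31, 41} → MIN(amount + qty)=62
  pending: ids {3, 7, 16, 23, 28, 40} → MIN(amount + qty)=27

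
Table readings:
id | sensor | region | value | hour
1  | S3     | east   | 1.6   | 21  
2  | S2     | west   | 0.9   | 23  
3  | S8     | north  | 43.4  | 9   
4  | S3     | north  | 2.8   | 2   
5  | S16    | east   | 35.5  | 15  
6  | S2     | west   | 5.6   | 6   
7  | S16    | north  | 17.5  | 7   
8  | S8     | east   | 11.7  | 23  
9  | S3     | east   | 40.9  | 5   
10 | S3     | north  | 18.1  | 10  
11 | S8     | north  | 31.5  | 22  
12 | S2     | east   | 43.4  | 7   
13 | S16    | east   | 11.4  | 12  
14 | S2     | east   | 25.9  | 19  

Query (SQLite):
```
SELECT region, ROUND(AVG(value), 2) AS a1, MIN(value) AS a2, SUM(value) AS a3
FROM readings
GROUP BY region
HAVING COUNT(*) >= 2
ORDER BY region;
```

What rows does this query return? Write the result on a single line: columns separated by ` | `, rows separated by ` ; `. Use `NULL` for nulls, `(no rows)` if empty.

east | 24.34 | 1.6 | 170.4 ; north | 22.66 | 2.8 | 113.3 ; west | 3.25 | 0.9 | 6.5

Group readings by region.
Per group compute: ROUND(AVG(value), 2), MIN(value), SUM(value).
HAVING: drop groups with fewer than 2 rows.
  east: ids {1, 5, 8, 9, 12, 13, 14} → ROUND(AVG(value), 2)=24.34, MIN(value)=1.6, SUM(value)=170.4
  north: ids {3, 4, 7, 10, 11} → ROUND(AVG(value), 2)=22.66, MIN(value)=2.8, SUM(value)=113.3
  west: ids {2, 6} → ROUND(AVG(value), 2)=3.25, MIN(value)=0.9, SUM(value)=6.5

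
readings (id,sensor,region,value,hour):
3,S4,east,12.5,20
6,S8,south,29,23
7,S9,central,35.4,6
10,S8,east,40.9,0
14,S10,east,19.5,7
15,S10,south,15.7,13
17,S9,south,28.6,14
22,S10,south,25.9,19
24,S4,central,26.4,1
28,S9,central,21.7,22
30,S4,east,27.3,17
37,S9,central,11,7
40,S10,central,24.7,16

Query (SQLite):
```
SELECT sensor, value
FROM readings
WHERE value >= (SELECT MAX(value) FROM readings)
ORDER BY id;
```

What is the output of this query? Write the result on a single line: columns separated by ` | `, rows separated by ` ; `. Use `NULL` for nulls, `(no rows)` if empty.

S8 | 40.9

Scalar subquery: MAX(value) over all readings rows = 40.9.
Keep rows where value >= that value.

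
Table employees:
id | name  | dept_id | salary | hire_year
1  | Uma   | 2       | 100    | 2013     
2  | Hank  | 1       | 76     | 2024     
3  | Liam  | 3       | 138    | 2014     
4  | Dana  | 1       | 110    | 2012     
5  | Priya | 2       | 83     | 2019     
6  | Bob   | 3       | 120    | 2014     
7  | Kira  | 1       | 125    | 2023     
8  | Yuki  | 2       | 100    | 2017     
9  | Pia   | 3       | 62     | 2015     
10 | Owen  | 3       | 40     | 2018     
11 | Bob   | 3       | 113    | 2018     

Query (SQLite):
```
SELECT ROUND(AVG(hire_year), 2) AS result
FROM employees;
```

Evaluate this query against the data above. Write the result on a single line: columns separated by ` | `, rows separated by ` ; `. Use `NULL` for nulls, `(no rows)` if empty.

All hire_year values: [2013, 2024, 2014, 2012, 2019, 2014, 2023, 2017, 2015, 2018, 2018].
AVG = 22187 / 11 (rounded to 2 dp).

2017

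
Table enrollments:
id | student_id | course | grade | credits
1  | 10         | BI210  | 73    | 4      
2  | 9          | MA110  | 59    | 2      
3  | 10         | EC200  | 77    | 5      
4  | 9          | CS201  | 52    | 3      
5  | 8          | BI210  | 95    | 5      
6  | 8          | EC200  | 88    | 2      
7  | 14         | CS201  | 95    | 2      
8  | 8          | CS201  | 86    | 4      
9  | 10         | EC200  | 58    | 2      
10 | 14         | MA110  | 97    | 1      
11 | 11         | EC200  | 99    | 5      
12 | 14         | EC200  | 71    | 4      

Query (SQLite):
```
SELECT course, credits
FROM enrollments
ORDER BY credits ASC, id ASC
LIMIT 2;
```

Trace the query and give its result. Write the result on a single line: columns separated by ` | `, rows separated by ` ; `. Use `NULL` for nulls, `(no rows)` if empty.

MA110 | 1 ; MA110 | 2

Sort by credits asc, tiebreak id asc: (1, id=10), (2, id=2), (2, id=6), (2, id=7), (2, id=9) …. Take first 2.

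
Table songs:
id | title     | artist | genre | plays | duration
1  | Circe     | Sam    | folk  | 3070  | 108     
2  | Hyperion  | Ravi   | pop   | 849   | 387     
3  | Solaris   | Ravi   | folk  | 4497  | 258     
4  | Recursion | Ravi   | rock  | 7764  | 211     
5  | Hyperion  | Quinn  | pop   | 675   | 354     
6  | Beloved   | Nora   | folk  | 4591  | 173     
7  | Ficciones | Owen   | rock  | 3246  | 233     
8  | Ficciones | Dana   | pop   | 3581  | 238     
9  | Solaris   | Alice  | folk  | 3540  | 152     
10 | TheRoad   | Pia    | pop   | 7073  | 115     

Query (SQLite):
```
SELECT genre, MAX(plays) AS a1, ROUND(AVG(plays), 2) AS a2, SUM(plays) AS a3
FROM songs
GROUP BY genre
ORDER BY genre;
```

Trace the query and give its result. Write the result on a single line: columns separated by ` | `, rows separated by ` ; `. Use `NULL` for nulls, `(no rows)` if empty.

Group songs by genre.
Per group compute: MAX(plays), ROUND(AVG(plays), 2), SUM(plays).
  folk: ids {1, 3, 6, 9} → MAX(plays)=4591, ROUND(AVG(plays), 2)=3924.5, SUM(plays)=15698
  pop: ids {2, 5, 8, 10} → MAX(plays)=7073, ROUND(AVG(plays), 2)=3044.5, SUM(plays)=12178
  rock: ids {4, 7} → MAX(plays)=7764, ROUND(AVG(plays), 2)=5505, SUM(plays)=11010

folk | 4591 | 3924.5 | 15698 ; pop | 7073 | 3044.5 | 12178 ; rock | 7764 | 5505 | 11010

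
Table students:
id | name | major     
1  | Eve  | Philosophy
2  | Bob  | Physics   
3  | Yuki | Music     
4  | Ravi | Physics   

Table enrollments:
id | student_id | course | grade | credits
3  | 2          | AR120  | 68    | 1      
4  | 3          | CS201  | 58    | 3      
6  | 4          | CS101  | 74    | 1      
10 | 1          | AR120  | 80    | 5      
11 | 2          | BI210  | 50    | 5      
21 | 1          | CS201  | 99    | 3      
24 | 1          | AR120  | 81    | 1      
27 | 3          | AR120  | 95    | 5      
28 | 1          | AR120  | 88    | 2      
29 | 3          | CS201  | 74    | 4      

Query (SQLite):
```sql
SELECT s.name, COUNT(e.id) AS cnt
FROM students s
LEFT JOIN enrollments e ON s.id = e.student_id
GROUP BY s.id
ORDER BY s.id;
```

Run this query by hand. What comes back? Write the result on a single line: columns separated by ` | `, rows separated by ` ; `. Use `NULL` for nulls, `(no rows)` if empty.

Eve | 4 ; Bob | 2 ; Yuki | 3 ; Ravi | 1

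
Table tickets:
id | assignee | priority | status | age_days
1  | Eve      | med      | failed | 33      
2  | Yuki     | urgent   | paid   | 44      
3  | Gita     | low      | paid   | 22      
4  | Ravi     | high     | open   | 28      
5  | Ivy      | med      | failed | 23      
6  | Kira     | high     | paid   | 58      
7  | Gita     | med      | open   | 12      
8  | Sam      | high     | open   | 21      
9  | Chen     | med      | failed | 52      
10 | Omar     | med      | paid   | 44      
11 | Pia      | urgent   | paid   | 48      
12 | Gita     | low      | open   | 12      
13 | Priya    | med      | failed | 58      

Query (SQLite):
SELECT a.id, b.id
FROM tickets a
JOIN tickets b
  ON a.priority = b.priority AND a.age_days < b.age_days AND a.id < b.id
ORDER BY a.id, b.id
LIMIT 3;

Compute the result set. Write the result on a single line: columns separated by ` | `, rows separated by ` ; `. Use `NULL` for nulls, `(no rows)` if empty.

Pairs (a,b) with same priority, a.age_days < b.age_days, a.id < b.id.
priority groups: high:{4,6,8} low:{3,12} med:{1,5,7,9,10,13} urgent:{2,11}
Ordered by (a.id, b.id); first 3.

1 | 9 ; 1 | 10 ; 1 | 13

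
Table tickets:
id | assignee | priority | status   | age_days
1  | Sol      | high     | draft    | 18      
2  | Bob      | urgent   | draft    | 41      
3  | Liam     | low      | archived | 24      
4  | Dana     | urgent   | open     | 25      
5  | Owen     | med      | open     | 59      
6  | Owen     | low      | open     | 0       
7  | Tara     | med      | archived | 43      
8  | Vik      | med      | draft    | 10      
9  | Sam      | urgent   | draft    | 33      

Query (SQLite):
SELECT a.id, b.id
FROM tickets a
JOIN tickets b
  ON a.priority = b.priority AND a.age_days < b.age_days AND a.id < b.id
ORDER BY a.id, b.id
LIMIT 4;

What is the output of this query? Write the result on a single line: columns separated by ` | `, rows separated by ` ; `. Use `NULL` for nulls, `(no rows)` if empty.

4 | 9

Pairs (a,b) with same priority, a.age_days < b.age_days, a.id < b.id.
priority groups: high:{1} low:{3,6} med:{5,7,8} urgent:{2,4,9}
Ordered by (a.id, b.id); first 4.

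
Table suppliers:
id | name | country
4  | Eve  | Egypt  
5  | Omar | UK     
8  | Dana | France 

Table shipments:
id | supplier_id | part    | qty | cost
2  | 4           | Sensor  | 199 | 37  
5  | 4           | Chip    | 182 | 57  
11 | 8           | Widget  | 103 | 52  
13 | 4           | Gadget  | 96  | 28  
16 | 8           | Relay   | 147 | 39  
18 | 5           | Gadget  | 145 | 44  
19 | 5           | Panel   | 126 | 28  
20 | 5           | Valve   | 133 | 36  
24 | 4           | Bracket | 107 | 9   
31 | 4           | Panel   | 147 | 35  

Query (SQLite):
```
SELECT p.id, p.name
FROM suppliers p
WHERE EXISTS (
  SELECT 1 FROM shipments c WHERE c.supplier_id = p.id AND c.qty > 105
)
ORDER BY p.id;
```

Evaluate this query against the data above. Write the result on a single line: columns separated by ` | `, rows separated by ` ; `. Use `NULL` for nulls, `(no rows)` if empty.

For each suppliers row, check whether any shipments with matching supplier_id has qty > 105.
Keep rows where that is true.

4 | Eve ; 5 | Omar ; 8 | Dana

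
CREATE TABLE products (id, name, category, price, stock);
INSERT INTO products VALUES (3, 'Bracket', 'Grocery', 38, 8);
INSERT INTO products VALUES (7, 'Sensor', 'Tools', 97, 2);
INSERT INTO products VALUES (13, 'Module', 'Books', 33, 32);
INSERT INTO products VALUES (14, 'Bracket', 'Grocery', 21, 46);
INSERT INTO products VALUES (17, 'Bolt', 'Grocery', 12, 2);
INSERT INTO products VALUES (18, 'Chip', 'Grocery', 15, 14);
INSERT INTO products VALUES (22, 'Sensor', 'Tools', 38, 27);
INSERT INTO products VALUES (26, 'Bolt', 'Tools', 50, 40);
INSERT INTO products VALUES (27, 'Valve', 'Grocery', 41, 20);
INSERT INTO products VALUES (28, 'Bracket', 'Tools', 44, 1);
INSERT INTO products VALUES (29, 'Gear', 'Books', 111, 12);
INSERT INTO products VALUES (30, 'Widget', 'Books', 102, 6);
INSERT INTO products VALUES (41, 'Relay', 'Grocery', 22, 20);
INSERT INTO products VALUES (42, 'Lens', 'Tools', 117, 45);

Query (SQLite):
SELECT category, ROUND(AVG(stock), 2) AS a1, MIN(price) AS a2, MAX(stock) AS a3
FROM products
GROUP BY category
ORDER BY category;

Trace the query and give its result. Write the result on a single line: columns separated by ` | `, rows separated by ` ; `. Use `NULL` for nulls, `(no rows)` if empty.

Group products by category.
Per group compute: ROUND(AVG(stock), 2), MIN(price), MAX(stock).
  Books: ids {13, 29, 30} → ROUND(AVG(stock), 2)=16.67, MIN(price)=33, MAX(stock)=32
  Grocery: ids {3, 14, 17, 18, 27, 41} → ROUND(AVG(stock), 2)=18.33, MIN(price)=12, MAX(stock)=46
  Tools: ids {7, 22, 26, 28, 42} → ROUND(AVG(stock), 2)=23, MIN(price)=38, MAX(stock)=45

Books | 16.67 | 33 | 32 ; Grocery | 18.33 | 12 | 46 ; Tools | 23 | 38 | 45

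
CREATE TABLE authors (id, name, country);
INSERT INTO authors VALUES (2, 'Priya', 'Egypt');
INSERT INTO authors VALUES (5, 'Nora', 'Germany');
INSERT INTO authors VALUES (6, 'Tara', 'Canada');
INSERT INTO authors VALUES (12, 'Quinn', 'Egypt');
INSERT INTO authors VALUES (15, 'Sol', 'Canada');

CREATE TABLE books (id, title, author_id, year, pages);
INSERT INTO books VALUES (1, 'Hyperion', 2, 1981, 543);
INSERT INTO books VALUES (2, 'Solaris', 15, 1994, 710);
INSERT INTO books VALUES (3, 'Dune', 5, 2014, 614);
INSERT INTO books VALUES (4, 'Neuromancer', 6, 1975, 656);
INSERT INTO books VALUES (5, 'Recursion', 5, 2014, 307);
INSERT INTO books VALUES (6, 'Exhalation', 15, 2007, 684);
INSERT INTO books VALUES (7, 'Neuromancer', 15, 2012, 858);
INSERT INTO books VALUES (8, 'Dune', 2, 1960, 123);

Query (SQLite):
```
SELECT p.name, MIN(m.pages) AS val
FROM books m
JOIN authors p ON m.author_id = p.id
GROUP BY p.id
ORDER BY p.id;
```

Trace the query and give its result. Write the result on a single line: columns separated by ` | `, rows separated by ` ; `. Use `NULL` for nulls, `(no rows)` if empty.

Join each books row to its authors via author_id.
Group joined rows by authors.id; compute MIN(m.pages) per group.
  2: ids {1, 8} → MIN(m.pages)=123
  5: ids {3, 5} → MIN(m.pages)=307
  6: ids {4} → MIN(m.pages)=656
  15: ids {2, 6, 7} → MIN(m.pages)=684

Priya | 123 ; Nora | 307 ; Tara | 656 ; Sol | 684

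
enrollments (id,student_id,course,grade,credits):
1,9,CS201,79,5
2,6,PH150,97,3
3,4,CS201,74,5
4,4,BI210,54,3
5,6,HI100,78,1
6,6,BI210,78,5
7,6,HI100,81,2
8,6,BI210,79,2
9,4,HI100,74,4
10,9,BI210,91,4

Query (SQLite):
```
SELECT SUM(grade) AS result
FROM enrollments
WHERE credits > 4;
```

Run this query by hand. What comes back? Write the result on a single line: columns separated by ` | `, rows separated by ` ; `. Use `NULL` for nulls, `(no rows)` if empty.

231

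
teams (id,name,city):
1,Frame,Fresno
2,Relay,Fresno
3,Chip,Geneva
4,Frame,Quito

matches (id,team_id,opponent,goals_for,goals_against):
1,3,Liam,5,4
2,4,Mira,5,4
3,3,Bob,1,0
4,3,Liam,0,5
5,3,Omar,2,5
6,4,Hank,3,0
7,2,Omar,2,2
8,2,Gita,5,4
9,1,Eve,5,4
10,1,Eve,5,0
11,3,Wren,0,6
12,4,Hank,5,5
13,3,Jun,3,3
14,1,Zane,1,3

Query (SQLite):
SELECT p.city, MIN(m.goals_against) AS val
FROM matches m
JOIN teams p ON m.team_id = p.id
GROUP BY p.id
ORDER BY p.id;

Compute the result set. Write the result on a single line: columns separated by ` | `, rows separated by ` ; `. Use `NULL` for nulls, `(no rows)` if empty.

Join each matches row to its teams via team_id.
Group joined rows by teams.id; compute MIN(m.goals_against) per group.
  1: ids {9, 10, 14} → MIN(m.goals_against)=0
  2: ids {7, 8} → MIN(m.goals_against)=2
  3: ids {1, 3, 4, 5, 11, 13} → MIN(m.goals_against)=0
  4: ids {2, 6, 12} → MIN(m.goals_against)=0

Fresno | 0 ; Fresno | 2 ; Geneva | 0 ; Quito | 0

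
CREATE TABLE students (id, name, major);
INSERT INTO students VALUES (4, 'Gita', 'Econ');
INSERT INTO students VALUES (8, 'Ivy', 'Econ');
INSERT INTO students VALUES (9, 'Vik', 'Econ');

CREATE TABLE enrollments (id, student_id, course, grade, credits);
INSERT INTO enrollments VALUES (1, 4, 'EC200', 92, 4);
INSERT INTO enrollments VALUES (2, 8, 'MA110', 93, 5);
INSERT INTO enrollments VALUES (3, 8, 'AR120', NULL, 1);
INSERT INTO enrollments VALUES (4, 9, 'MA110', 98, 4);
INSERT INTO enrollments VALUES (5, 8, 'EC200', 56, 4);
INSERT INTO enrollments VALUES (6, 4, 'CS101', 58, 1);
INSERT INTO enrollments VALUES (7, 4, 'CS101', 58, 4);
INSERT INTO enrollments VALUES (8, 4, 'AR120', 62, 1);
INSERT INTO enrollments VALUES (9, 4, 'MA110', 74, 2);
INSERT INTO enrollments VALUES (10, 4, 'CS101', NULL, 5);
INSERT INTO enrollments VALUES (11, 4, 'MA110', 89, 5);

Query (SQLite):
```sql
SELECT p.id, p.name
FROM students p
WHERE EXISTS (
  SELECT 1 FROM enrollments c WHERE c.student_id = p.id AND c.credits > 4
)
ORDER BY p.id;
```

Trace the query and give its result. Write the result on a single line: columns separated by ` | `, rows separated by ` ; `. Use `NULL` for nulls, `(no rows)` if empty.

For each students row, check whether any enrollments with matching student_id has credits > 4.
Keep rows where that is true.

4 | Gita ; 8 | Ivy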